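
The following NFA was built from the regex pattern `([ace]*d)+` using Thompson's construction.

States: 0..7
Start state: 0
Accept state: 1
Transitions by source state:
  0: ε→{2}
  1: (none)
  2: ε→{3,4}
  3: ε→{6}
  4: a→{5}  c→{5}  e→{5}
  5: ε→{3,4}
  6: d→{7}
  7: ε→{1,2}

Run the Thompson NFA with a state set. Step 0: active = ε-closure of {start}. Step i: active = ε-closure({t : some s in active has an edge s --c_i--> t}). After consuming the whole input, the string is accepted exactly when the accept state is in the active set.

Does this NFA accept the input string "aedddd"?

Answer: ACCEPT

Trace:
start: ε-closure({0}) = {0,2,3,4,6}
'a' @ 1: {3,4,5,6}
'e' @ 2: {3,4,5,6}
'd' @ 3: {1,2,3,4,6,7}  (accept∈set)
'd' @ 4: {1,2,3,4,6,7}  (accept∈set)
'd' @ 5: {1,2,3,4,6,7}  (accept∈set)
'd' @ 6: {1,2,3,4,6,7}  (accept∈set)
after full input: {1,2,3,4,6,7}  (accept=1 in)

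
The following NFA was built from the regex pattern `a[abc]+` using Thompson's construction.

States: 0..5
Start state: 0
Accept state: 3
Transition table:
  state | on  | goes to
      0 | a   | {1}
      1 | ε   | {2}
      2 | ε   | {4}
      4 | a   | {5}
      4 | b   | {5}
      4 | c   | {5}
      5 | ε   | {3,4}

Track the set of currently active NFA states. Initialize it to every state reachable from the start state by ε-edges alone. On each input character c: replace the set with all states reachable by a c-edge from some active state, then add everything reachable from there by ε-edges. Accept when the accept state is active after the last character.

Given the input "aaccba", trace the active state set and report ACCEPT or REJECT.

Answer: ACCEPT

Trace:
S₀ = ε-closure({0}) = {0}
'a' @ 1: {1,2,4}
'a' @ 2: {3,4,5}  [accepting]
'c' @ 3: {3,4,5}  [accepting]
'c' @ 4: {3,4,5}  [accepting]
'b' @ 5: {3,4,5}  [accepting]
'a' @ 6: {3,4,5}  [accepting]
after full input: {3,4,5}  (accept=3 in)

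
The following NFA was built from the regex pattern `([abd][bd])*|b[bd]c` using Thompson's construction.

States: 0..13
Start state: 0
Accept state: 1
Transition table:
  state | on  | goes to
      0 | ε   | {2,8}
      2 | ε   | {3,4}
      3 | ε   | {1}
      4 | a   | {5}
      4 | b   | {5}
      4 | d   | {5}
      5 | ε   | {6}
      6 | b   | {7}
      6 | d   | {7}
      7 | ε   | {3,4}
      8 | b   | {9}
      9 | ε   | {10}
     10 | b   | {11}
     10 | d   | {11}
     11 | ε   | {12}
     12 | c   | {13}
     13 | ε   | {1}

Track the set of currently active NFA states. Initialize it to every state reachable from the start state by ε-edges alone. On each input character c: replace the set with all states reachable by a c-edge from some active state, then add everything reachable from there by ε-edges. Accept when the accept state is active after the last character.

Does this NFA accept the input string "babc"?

Answer: REJECT

Derivation:
initial (ε-close {0}): {0,1,2,3,4,8}
'b' @ 1: {5,6,9,10}
'a' @ 2: {}  — dead — no transitions
rest 'bc' ignored (set empty)
after full input: {}  (accept=1 not in)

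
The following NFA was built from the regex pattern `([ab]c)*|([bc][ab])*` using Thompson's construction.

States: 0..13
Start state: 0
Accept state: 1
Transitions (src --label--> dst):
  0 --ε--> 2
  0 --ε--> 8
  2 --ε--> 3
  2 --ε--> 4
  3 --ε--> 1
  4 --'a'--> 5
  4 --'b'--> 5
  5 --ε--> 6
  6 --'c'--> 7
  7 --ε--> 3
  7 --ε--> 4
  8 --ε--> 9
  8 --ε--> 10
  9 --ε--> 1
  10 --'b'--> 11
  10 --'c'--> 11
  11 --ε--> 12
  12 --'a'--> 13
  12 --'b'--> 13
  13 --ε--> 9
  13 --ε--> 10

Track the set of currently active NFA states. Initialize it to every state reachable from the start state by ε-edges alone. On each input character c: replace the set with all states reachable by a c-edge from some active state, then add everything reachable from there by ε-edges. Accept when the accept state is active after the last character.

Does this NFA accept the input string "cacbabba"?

S₀ = ε-closure({0}) = {0,1,2,3,4,8,9,10}
'c' @ 1: {11,12}
'a' @ 2: {1,9,10,13}  [accepting]
'c' @ 3: {11,12}
'b' @ 4: {1,9,10,13}  [accepting]
'a' @ 5: {}  — state set empty
rest 'bba' ignored (set empty)
end set {} — state 1 not in

Answer: REJECT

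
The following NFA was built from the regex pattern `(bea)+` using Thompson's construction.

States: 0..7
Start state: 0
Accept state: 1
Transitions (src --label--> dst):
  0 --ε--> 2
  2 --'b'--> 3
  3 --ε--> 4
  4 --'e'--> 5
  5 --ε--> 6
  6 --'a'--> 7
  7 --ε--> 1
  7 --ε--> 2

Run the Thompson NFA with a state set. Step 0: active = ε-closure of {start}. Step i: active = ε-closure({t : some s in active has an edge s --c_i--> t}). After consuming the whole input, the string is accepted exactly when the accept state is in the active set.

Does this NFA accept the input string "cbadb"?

Answer: REJECT

Steps:
S₀ = ε-closure({0}) = {0,2}
'c' @ 1: {}  — state set empty
rest 'badb' ignored (set empty)
end set {} — state 1 not in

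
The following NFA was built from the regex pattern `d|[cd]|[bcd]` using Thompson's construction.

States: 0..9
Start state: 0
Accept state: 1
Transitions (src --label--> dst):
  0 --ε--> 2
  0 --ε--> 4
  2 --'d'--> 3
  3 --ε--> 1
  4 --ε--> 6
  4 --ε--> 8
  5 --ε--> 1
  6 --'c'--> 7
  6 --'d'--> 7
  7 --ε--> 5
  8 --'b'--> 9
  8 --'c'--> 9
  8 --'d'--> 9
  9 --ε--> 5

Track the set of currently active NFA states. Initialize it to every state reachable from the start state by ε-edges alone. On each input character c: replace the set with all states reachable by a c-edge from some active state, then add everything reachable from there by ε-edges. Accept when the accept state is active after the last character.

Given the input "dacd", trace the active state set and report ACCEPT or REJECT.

initial (ε-close {0}): {0,2,4,6,8}
'd' @ 1: {1,3,5,7,9}  ✓accept
'a' @ 2: {}  — no active states
rest 'cd' ignored (set empty)
after full input: {}  (accept=1 not in)

Answer: REJECT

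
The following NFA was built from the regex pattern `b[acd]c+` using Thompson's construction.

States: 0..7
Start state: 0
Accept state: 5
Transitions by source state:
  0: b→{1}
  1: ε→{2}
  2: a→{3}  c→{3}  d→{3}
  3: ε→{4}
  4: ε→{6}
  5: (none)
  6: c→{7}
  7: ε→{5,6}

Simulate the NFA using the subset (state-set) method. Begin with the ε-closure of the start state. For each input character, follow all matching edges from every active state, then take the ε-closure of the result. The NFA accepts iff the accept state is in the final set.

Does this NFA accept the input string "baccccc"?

start: ε-closure({0}) = {0}
'b' @ 1: {1,2}
'a' @ 2: {3,4,6}
'c' @ 3: {5,6,7}  [accepting]
'c' @ 4: {5,6,7}  [accepting]
'c' @ 5: {5,6,7}  [accepting]
'c' @ 6: {5,6,7}  [accepting]
'c' @ 7: {5,6,7}  [accepting]
end set {5,6,7} — state 5 in

Answer: ACCEPT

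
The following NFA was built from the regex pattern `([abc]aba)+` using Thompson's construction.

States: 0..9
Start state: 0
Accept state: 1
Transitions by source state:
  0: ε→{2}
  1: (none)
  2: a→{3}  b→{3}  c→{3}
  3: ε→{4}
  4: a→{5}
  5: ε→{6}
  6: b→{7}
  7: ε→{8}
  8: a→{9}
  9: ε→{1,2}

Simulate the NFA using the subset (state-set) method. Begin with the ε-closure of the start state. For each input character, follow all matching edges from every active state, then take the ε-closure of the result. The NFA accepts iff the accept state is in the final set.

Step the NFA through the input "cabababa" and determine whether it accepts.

Answer: ACCEPT

Trace:
start: ε-closure({0}) = {0,2}
'c' @ 1: {3,4}
'a' @ 2: {5,6}
'b' @ 3: {7,8}
'a' @ 4: {1,2,9}  (accept∈set)
'b' @ 5: {3,4}
'a' @ 6: {5,6}
'b' @ 7: {7,8}
'a' @ 8: {1,2,9}  (accept∈set)
final: {1,2,9}; accept 1 in set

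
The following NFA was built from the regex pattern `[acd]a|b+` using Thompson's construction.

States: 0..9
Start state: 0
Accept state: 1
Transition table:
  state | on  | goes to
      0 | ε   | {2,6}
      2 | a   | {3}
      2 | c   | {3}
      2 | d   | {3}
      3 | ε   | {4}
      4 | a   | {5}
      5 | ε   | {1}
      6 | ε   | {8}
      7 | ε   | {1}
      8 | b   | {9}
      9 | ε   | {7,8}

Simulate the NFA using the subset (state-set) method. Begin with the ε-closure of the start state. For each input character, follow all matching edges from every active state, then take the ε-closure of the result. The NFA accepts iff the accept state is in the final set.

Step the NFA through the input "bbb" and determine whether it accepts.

Answer: ACCEPT

Trace:
S₀ = ε-closure({0}) = {0,2,6,8}
'b' @ 1: {1,7,8,9}  ✓accept
'b' @ 2: {1,7,8,9}  ✓accept
'b' @ 3: {1,7,8,9}  ✓accept
end set {1,7,8,9} — state 1 in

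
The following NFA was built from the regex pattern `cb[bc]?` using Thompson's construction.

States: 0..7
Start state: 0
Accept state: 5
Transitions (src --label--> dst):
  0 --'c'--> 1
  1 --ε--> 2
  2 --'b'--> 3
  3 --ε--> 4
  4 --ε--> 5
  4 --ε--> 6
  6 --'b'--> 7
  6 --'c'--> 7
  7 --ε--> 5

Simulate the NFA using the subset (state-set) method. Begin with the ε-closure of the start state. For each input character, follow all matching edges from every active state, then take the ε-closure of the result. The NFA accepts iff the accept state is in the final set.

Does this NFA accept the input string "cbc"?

initial (ε-close {0}): {0}
'c' @ 1: {1,2}
'b' @ 2: {3,4,5,6}  ✓accept
'c' @ 3: {5,7}  ✓accept
final: {5,7}; accept 5 in set

Answer: ACCEPT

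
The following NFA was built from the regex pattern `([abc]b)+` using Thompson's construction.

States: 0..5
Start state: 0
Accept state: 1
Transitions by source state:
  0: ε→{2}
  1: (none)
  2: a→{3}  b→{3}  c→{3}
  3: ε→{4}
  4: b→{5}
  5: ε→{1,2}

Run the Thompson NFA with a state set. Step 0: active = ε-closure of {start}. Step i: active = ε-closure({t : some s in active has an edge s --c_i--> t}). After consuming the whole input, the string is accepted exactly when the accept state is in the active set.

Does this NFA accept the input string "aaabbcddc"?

Answer: REJECT

Trace:
initial (ε-close {0}): {0,2}
'a' @ 1: {3,4}
'a' @ 2: {}  — dead — no transitions
rest 'abbcddc' ignored (set empty)
end set {} — state 1 not in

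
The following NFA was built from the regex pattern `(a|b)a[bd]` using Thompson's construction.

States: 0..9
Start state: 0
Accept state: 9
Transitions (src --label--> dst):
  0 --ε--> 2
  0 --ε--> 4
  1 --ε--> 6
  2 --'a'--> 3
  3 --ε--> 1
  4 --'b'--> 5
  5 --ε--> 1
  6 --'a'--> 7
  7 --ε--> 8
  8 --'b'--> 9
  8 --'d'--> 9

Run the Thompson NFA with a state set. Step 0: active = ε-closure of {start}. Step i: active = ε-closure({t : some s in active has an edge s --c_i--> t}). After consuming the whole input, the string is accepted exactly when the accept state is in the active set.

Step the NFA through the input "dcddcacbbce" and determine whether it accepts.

Answer: REJECT

Derivation:
initial (ε-close {0}): {0,2,4}
'd' @ 1: {}  — no active states
rest 'cddcacbbce' ignored (set empty)
after full input: {}  (accept=9 not in)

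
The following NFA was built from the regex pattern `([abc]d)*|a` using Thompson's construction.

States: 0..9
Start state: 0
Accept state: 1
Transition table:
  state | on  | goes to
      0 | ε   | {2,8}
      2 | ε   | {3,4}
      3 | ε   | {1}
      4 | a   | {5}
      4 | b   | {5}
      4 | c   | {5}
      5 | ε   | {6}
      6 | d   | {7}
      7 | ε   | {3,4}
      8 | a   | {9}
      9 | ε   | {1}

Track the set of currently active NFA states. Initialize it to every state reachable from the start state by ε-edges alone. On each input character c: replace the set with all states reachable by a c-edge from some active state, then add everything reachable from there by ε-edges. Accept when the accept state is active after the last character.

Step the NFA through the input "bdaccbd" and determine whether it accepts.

Answer: REJECT

Trace:
start: ε-closure({0}) = {0,1,2,3,4,8}
'b' @ 1: {5,6}
'd' @ 2: {1,3,4,7}  [accepting]
'a' @ 3: {5,6}
'c' @ 4: {}  — state set empty
rest 'cbd' ignored (set empty)
after full input: {}  (accept=1 not in)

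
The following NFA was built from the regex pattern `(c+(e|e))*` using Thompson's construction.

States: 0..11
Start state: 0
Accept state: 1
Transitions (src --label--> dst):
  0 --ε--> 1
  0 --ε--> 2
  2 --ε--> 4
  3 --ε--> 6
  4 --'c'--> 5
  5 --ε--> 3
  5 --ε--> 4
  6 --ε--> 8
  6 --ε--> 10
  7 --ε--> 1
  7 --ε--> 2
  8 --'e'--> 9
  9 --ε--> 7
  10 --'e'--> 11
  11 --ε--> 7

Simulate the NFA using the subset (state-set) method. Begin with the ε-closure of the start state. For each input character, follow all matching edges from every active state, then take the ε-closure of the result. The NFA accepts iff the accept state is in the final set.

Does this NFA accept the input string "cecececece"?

Answer: ACCEPT

Derivation:
start: ε-closure({0}) = {0,1,2,4}
'c' @ 1: {3,4,5,6,8,10}
'e' @ 2: {1,2,4,7,9,11}  (accept∈set)
'c' @ 3: {3,4,5,6,8,10}
'e' @ 4: {1,2,4,7,9,11}  (accept∈set)
'c' @ 5: {3,4,5,6,8,10}
'e' @ 6: {1,2,4,7,9,11}  (accept∈set)
'c' @ 7: {3,4,5,6,8,10}
'e' @ 8: {1,2,4,7,9,11}  (accept∈set)
'c' @ 9: {3,4,5,6,8,10}
'e' @ 10: {1,2,4,7,9,11}  (accept∈set)
after full input: {1,2,4,7,9,11}  (accept=1 in)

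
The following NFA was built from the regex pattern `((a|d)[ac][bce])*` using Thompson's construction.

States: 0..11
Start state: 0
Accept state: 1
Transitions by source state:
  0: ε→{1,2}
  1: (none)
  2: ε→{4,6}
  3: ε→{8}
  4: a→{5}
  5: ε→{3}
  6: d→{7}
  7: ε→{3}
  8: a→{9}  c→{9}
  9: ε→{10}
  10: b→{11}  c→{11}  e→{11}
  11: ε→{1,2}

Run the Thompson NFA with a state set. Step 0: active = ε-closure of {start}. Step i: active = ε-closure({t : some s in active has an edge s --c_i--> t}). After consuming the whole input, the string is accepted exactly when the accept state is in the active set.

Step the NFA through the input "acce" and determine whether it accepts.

S₀ = ε-closure({0}) = {0,1,2,4,6}
'a' @ 1: {3,5,8}
'c' @ 2: {9,10}
'c' @ 3: {1,2,4,6,11}  [accepting]
'e' @ 4: {}  — no active states
final: {}; accept 1 not in set

Answer: REJECT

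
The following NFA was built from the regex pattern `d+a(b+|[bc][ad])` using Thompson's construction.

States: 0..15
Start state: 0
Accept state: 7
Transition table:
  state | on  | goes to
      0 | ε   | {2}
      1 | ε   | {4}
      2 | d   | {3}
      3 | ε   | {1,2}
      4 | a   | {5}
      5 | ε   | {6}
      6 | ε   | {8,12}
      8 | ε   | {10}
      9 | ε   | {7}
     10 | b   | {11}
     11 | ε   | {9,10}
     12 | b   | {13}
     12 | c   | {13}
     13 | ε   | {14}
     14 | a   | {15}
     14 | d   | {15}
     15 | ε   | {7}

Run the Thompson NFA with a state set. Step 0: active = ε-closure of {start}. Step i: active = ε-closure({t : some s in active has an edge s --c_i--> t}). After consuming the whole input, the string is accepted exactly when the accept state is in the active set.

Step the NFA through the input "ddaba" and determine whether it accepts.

start: ε-closure({0}) = {0,2}
'd' @ 1: {1,2,3,4}
'd' @ 2: {1,2,3,4}
'a' @ 3: {5,6,8,10,12}
'b' @ 4: {7,9,10,11,13,14}  [accepting]
'a' @ 5: {7,15}  [accepting]
after full input: {7,15}  (accept=7 in)

Answer: ACCEPT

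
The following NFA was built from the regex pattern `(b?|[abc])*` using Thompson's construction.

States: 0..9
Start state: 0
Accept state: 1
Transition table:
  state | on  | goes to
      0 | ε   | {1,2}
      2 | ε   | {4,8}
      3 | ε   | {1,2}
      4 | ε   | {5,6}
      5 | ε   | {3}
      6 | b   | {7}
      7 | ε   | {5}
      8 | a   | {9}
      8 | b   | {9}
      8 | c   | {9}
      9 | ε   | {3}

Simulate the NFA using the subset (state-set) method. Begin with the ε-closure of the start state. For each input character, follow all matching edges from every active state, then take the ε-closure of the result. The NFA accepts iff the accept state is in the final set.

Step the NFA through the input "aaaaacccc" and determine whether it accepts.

start: ε-closure({0}) = {0,1,2,3,4,5,6,8}
'a' @ 1: {1,2,3,4,5,6,8,9}  (accept∈set)
'a' @ 2: {1,2,3,4,5,6,8,9}  (accept∈set)
'a' @ 3: {1,2,3,4,5,6,8,9}  (accept∈set)
'a' @ 4: {1,2,3,4,5,6,8,9}  (accept∈set)
'a' @ 5: {1,2,3,4,5,6,8,9}  (accept∈set)
'c' @ 6: {1,2,3,4,5,6,8,9}  (accept∈set)
'c' @ 7: {1,2,3,4,5,6,8,9}  (accept∈set)
'c' @ 8: {1,2,3,4,5,6,8,9}  (accept∈set)
'c' @ 9: {1,2,3,4,5,6,8,9}  (accept∈set)
after full input: {1,2,3,4,5,6,8,9}  (accept=1 in)

Answer: ACCEPT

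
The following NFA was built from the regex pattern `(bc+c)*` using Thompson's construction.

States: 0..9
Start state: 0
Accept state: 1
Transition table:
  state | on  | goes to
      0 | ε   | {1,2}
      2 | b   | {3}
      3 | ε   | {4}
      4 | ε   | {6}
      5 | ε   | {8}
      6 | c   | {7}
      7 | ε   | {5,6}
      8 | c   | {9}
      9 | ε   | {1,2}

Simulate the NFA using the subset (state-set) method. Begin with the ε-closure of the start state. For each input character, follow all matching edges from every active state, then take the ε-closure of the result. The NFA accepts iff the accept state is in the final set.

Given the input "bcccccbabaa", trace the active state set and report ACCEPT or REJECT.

Answer: REJECT

Steps:
start: ε-closure({0}) = {0,1,2}
'b' @ 1: {3,4,6}
'c' @ 2: {5,6,7,8}
'c' @ 3: {1,2,5,6,7,8,9}  [accepting]
'c' @ 4: {1,2,5,6,7,8,9}  [accepting]
'c' @ 5: {1,2,5,6,7,8,9}  [accepting]
'c' @ 6: {1,2,5,6,7,8,9}  [accepting]
'b' @ 7: {3,4,6}
'a' @ 8: {}  — no active states
rest 'baa' ignored (set empty)
end set {} — state 1 not in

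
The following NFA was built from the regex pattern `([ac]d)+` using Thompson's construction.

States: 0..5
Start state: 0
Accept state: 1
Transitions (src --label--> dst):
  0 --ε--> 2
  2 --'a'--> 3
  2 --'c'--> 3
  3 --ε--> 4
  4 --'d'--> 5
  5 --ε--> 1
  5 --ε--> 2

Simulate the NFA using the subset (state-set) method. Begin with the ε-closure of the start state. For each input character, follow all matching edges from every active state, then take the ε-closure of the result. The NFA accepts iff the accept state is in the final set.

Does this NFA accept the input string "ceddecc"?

Answer: REJECT

Trace:
start: ε-closure({0}) = {0,2}
'c' @ 1: {3,4}
'e' @ 2: {}  — no active states
rest 'ddecc' ignored (set empty)
end set {} — state 1 not in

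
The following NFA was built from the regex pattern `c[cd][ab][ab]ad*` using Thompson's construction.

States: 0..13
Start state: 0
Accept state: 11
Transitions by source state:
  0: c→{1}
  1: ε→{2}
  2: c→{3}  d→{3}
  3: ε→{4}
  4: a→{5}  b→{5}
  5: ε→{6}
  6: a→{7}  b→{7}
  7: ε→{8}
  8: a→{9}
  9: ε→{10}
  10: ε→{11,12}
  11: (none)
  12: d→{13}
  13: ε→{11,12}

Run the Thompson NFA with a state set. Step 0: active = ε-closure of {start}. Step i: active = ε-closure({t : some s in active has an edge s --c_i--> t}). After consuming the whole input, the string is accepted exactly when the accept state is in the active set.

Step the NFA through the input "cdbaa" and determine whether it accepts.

Answer: ACCEPT

Trace:
start: ε-closure({0}) = {0}
'c' @ 1: {1,2}
'd' @ 2: {3,4}
'b' @ 3: {5,6}
'a' @ 4: {7,8}
'a' @ 5: {9,10,11,12}  [accepting]
final: {9,10,11,12}; accept 11 in set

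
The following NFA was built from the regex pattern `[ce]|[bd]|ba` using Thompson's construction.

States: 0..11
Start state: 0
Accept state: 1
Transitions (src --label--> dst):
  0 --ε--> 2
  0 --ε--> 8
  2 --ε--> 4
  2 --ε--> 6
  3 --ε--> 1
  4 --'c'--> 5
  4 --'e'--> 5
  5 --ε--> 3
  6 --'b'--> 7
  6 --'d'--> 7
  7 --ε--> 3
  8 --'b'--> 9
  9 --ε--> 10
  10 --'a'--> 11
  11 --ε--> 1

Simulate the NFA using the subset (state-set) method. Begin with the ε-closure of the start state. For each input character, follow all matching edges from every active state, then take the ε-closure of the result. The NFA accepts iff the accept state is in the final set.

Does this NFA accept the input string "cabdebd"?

Answer: REJECT

Derivation:
S₀ = ε-closure({0}) = {0,2,4,6,8}
'c' @ 1: {1,3,5}  ✓accept
'a' @ 2: {}  — dead — no transitions
rest 'bdebd' ignored (set empty)
end set {} — state 1 not in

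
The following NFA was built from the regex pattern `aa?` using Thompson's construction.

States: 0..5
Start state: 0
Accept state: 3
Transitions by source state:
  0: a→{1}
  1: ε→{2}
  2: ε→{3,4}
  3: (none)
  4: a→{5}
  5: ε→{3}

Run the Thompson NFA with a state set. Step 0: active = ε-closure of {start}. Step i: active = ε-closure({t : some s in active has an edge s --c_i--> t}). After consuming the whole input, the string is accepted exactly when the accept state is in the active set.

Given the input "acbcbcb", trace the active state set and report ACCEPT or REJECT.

Answer: REJECT

Steps:
initial (ε-close {0}): {0}
'a' @ 1: {1,2,3,4}  [accepting]
'c' @ 2: {}  — state set empty
rest 'bcbcb' ignored (set empty)
after full input: {}  (accept=3 not in)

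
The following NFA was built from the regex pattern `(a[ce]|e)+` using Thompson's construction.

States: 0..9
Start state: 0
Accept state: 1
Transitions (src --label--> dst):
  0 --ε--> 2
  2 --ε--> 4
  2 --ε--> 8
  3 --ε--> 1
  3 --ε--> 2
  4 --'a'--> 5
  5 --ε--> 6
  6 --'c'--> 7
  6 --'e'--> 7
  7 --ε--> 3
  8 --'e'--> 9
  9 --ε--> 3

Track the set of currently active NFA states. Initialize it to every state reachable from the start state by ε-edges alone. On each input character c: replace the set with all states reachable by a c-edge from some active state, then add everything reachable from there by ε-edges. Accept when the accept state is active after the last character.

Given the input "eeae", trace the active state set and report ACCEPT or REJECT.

Answer: ACCEPT

Derivation:
start: ε-closure({0}) = {0,2,4,8}
'e' @ 1: {1,2,3,4,8,9}  (accept∈set)
'e' @ 2: {1,2,3,4,8,9}  (accept∈set)
'a' @ 3: {5,6}
'e' @ 4: {1,2,3,4,7,8}  (accept∈set)
after full input: {1,2,3,4,7,8}  (accept=1 in)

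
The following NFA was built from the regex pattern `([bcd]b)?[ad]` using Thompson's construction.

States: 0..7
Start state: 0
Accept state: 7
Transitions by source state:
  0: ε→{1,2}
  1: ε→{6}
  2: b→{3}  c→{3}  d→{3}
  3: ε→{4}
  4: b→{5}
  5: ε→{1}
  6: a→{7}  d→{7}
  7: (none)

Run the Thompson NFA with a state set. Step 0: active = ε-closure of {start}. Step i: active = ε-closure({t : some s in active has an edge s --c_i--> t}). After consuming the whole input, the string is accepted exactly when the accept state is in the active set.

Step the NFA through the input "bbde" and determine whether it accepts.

Answer: REJECT

Derivation:
initial (ε-close {0}): {0,1,2,6}
'b' @ 1: {3,4}
'b' @ 2: {1,5,6}
'd' @ 3: {7}  (accept∈set)
'e' @ 4: {}  — dead — no transitions
final: {}; accept 7 not in set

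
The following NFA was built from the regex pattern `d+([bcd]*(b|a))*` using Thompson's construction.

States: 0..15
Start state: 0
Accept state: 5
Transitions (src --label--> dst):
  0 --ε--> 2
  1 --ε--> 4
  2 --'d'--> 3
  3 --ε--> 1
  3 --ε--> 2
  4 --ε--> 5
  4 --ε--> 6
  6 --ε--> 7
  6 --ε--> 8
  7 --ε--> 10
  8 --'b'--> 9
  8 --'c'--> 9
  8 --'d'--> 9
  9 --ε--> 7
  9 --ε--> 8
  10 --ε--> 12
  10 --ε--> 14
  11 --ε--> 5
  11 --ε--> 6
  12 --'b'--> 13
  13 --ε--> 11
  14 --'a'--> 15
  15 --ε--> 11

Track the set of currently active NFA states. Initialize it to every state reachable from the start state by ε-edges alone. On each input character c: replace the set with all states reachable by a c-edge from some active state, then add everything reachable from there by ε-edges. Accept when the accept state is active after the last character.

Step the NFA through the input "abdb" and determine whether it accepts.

S₀ = ε-closure({0}) = {0,2}
'a' @ 1: {}  — dead — no transitions
rest 'bdb' ignored (set empty)
end set {} — state 5 not in

Answer: REJECT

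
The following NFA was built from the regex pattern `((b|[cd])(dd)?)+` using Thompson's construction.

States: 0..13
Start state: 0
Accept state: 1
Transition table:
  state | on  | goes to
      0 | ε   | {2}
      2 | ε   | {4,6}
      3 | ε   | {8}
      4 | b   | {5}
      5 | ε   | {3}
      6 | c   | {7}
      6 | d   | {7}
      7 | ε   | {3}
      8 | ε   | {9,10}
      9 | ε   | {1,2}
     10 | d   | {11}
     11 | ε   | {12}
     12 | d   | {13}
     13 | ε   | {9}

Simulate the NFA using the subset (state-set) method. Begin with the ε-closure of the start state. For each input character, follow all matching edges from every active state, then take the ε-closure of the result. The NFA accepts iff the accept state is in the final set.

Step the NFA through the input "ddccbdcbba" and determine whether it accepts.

Answer: REJECT

Steps:
initial (ε-close {0}): {0,2,4,6}
'd' @ 1: {1,2,3,4,6,7,8,9,10}  [accepting]
'd' @ 2: {1,2,3,4,6,7,8,9,10,11,12}  [accepting]
'c' @ 3: {1,2,3,4,6,7,8,9,10}  [accepting]
'c' @ 4: {1,2,3,4,6,7,8,9,10}  [accepting]
'b' @ 5: {1,2,3,4,5,6,8,9,10}  [accepting]
'd' @ 6: {1,2,3,4,6,7,8,9,10,11,12}  [accepting]
'c' @ 7: {1,2,3,4,6,7,8,9,10}  [accepting]
'b' @ 8: {1,2,3,4,5,6,8,9,10}  [accepting]
'b' @ 9: {1,2,3,4,5,6,8,9,10}  [accepting]
'a' @ 10: {}  — dead — no transitions
end set {} — state 1 not in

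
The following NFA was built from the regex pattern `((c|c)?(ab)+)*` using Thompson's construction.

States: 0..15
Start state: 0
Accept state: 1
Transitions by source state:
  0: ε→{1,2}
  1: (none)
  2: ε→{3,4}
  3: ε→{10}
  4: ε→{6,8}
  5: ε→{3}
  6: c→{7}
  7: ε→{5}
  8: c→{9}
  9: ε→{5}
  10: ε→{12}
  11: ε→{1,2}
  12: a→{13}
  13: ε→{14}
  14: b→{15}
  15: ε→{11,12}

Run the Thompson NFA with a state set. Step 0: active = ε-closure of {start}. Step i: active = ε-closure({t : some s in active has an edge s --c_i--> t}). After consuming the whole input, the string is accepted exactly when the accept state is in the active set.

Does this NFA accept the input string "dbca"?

S₀ = ε-closure({0}) = {0,1,2,3,4,6,8,10,12}
'd' @ 1: {}  — state set empty
rest 'bca' ignored (set empty)
after full input: {}  (accept=1 not in)

Answer: REJECT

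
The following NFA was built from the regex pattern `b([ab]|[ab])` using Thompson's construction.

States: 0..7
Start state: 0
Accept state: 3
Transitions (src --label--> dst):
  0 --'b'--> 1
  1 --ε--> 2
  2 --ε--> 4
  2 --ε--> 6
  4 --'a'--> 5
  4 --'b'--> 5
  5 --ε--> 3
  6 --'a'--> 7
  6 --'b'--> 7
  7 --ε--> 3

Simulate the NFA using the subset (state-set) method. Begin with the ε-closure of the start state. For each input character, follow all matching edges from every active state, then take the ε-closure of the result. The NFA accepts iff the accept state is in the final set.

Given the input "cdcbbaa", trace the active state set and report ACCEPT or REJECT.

start: ε-closure({0}) = {0}
'c' @ 1: {}  — state set empty
rest 'dcbbaa' ignored (set empty)
end set {} — state 3 not in

Answer: REJECT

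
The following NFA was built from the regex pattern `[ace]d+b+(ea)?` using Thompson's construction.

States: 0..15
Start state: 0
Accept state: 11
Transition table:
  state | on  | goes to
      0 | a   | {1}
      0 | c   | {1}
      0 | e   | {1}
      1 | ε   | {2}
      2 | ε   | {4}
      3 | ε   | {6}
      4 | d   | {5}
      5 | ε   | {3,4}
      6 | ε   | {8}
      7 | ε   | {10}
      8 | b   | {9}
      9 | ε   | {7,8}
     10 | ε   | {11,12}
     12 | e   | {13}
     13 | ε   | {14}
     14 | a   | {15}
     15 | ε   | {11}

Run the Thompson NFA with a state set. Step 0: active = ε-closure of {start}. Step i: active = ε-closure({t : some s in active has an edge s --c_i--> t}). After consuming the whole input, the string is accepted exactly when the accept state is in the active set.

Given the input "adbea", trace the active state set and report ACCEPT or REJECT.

initial (ε-close {0}): {0}
'a' @ 1: {1,2,4}
'd' @ 2: {3,4,5,6,8}
'b' @ 3: {7,8,9,10,11,12}  ✓accept
'e' @ 4: {13,14}
'a' @ 5: {11,15}  ✓accept
final: {11,15}; accept 11 in set

Answer: ACCEPT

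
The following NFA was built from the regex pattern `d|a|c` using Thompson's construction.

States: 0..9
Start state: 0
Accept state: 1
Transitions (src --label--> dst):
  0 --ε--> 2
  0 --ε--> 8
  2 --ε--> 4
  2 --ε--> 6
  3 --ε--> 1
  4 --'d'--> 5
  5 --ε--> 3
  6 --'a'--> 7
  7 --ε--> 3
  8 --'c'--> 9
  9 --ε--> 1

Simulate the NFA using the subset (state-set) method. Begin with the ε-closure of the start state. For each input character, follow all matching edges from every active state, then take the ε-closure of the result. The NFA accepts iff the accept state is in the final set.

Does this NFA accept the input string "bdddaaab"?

S₀ = ε-closure({0}) = {0,2,4,6,8}
'b' @ 1: {}  — no active states
rest 'dddaaab' ignored (set empty)
final: {}; accept 1 not in set

Answer: REJECT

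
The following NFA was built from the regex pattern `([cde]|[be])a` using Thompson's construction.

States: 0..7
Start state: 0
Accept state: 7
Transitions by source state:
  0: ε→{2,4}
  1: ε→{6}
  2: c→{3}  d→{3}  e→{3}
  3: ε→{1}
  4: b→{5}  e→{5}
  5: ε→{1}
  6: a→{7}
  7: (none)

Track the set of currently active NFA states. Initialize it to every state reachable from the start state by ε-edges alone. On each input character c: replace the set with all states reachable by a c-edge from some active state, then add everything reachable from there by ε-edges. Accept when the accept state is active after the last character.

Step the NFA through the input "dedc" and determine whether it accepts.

Answer: REJECT

Derivation:
initial (ε-close {0}): {0,2,4}
'd' @ 1: {1,3,6}
'e' @ 2: {}  — dead — no transitions
rest 'dc' ignored (set empty)
end set {} — state 7 not in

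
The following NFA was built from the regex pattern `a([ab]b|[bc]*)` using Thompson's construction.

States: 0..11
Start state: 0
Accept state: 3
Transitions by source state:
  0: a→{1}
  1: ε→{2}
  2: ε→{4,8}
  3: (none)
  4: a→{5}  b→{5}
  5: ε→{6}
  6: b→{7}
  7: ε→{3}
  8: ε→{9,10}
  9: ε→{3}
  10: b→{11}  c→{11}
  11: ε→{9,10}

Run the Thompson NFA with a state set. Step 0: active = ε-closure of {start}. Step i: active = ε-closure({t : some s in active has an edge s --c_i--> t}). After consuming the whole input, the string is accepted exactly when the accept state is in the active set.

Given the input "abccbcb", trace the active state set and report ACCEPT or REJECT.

Answer: ACCEPT

Steps:
S₀ = ε-closure({0}) = {0}
'a' @ 1: {1,2,3,4,8,9,10}  (accept∈set)
'b' @ 2: {3,5,6,9,10,11}  (accept∈set)
'c' @ 3: {3,9,10,11}  (accept∈set)
'c' @ 4: {3,9,10,11}  (accept∈set)
'b' @ 5: {3,9,10,11}  (accept∈set)
'c' @ 6: {3,9,10,11}  (accept∈set)
'b' @ 7: {3,9,10,11}  (accept∈set)
final: {3,9,10,11}; accept 3 in set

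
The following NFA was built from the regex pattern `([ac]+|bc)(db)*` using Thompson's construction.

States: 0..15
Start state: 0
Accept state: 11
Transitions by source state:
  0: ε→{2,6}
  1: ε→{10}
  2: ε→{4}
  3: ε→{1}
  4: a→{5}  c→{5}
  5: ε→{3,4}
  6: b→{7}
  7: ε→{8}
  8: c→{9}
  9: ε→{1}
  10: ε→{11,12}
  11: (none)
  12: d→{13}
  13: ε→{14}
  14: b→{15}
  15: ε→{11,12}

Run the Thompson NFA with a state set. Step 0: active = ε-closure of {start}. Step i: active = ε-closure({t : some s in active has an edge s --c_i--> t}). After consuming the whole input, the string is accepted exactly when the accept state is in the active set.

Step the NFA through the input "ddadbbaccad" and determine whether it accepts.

start: ε-closure({0}) = {0,2,4,6}
'd' @ 1: {}  — no active states
rest 'dadbbaccad' ignored (set empty)
after full input: {}  (accept=11 not in)

Answer: REJECT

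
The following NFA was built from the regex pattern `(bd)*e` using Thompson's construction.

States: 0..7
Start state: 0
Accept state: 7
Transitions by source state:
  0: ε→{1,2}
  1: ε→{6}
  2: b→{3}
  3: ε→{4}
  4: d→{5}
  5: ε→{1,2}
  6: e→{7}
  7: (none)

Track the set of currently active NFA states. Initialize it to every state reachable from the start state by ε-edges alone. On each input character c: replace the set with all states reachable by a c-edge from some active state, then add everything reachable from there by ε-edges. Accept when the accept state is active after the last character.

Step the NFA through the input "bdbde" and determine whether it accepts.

Answer: ACCEPT

Steps:
start: ε-closure({0}) = {0,1,2,6}
'b' @ 1: {3,4}
'd' @ 2: {1,2,5,6}
'b' @ 3: {3,4}
'd' @ 4: {1,2,5,6}
'e' @ 5: {7}  [accepting]
final: {7}; accept 7 in set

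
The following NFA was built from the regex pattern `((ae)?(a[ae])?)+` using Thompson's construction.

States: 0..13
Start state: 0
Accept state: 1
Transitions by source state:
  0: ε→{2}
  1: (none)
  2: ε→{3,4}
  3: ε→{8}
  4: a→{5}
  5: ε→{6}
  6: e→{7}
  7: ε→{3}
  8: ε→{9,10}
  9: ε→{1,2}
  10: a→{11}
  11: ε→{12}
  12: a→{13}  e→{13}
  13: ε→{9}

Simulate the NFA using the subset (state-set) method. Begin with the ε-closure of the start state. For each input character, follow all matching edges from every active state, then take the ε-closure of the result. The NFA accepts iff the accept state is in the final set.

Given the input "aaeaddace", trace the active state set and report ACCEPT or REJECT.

Answer: REJECT

Steps:
start: ε-closure({0}) = {0,1,2,3,4,8,9,10}
'a' @ 1: {5,6,11,12}
'a' @ 2: {1,2,3,4,8,9,10,13}  ✓accept
'e' @ 3: {}  — state set empty
rest 'addace' ignored (set empty)
end set {} — state 1 not in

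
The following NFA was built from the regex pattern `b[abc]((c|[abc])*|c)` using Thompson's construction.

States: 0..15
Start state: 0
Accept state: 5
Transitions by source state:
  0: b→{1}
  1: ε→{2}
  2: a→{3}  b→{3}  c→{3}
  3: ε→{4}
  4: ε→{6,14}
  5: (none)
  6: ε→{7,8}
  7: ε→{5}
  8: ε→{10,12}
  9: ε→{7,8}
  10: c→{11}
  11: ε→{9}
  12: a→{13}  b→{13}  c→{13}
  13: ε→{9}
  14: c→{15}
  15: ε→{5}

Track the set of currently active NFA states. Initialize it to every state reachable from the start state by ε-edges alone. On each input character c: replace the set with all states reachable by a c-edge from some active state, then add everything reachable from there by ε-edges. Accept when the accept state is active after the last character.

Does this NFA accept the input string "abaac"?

S₀ = ε-closure({0}) = {0}
'a' @ 1: {}  — dead — no transitions
rest 'baac' ignored (set empty)
after full input: {}  (accept=5 not in)

Answer: REJECT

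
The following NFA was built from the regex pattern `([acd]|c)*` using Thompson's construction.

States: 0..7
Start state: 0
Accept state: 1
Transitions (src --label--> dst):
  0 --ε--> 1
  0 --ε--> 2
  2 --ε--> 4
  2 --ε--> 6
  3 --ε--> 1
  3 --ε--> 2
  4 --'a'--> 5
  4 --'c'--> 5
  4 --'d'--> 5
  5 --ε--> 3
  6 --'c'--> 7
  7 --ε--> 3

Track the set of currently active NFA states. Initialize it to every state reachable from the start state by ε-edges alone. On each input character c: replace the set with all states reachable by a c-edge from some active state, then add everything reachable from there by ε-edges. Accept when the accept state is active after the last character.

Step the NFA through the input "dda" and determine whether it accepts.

Answer: ACCEPT

Steps:
S₀ = ε-closure({0}) = {0,1,2,4,6}
'd' @ 1: {1,2,3,4,5,6}  (accept∈set)
'd' @ 2: {1,2,3,4,5,6}  (accept∈set)
'a' @ 3: {1,2,3,4,5,6}  (accept∈set)
after full input: {1,2,3,4,5,6}  (accept=1 in)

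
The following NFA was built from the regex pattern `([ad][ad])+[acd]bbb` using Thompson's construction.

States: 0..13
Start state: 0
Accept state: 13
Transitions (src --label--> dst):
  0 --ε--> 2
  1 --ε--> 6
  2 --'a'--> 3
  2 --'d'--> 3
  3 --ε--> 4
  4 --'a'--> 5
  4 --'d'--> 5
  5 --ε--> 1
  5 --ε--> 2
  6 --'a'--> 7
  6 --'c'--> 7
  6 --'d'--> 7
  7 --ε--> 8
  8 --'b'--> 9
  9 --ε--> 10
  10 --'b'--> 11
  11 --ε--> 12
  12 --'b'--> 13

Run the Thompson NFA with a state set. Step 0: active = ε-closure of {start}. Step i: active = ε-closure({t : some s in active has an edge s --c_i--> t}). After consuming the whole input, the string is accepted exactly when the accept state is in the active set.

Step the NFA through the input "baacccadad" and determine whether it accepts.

initial (ε-close {0}): {0,2}
'b' @ 1: {}  — state set empty
rest 'aacccadad' ignored (set empty)
after full input: {}  (accept=13 not in)

Answer: REJECT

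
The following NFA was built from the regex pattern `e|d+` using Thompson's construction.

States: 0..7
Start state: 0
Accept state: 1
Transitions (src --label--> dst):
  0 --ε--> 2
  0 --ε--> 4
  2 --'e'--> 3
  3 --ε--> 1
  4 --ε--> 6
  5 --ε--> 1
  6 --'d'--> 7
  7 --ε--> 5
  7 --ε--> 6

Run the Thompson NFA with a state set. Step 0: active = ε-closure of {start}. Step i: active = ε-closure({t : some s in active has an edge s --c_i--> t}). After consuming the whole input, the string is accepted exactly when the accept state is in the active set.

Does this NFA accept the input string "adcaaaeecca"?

initial (ε-close {0}): {0,2,4,6}
'a' @ 1: {}  — dead — no transitions
rest 'dcaaaeecca' ignored (set empty)
end set {} — state 1 not in

Answer: REJECT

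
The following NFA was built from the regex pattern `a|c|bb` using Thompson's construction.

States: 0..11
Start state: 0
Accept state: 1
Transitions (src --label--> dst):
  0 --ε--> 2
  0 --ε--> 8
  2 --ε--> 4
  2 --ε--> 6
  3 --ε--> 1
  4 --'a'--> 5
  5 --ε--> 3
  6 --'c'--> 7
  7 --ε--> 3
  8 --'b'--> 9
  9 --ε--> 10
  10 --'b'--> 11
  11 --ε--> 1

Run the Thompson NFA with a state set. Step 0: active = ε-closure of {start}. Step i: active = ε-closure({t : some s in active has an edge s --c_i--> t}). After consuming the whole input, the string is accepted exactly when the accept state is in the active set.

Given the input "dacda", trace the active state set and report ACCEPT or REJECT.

Answer: REJECT

Trace:
S₀ = ε-closure({0}) = {0,2,4,6,8}
'd' @ 1: {}  — dead — no transitions
rest 'acda' ignored (set empty)
end set {} — state 1 not in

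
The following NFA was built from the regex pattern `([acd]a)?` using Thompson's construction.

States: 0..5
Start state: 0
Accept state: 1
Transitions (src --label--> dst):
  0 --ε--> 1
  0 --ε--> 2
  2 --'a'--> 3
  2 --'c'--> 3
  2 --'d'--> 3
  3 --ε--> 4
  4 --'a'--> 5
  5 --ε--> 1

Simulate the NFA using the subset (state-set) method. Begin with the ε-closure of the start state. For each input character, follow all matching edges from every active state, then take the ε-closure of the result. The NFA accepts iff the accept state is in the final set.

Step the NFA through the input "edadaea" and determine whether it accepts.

initial (ε-close {0}): {0,1,2}
'e' @ 1: {}  — no active states
rest 'dadaea' ignored (set empty)
after full input: {}  (accept=1 not in)

Answer: REJECT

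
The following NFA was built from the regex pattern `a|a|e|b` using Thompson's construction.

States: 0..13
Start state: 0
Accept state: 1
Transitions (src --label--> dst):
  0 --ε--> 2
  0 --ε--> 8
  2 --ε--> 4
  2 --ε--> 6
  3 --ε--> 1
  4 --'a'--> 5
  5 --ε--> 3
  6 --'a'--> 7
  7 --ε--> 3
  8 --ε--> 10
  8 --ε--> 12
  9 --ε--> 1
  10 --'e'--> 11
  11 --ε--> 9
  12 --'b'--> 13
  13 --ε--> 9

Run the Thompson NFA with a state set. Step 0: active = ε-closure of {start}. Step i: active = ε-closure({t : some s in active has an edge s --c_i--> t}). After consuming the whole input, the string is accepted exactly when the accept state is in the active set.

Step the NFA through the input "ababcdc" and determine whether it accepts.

Answer: REJECT

Steps:
initial (ε-close {0}): {0,2,4,6,8,10,12}
'a' @ 1: {1,3,5,7}  [accepting]
'b' @ 2: {}  — state set empty
rest 'abcdc' ignored (set empty)
end set {} — state 1 not in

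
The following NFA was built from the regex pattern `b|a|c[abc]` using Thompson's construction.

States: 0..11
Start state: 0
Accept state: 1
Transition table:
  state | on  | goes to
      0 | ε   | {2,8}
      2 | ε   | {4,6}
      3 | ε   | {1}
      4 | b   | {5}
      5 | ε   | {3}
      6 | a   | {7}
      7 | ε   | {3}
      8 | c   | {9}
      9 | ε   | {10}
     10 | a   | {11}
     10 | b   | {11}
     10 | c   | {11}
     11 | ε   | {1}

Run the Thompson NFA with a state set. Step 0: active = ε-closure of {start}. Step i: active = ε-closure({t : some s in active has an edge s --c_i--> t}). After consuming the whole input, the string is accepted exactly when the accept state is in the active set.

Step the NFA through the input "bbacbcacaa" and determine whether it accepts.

initial (ε-close {0}): {0,2,4,6,8}
'b' @ 1: {1,3,5}  (accept∈set)
'b' @ 2: {}  — dead — no transitions
rest 'acbcacaa' ignored (set empty)
final: {}; accept 1 not in set

Answer: REJECT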